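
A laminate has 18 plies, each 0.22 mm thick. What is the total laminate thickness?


h = n * t_ply = 18 * 0.22 = 3.96 mm

3.96 mm


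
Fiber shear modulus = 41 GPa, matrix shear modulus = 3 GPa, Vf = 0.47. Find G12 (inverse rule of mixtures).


1/G12 = Vf/Gf + (1-Vf)/Gm = 0.47/41 + 0.53/3
G12 = 5.32 GPa

5.32 GPa


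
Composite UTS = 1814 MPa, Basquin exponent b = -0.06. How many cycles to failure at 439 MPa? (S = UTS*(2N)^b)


N = 0.5 * (S/UTS)^(1/b) = 0.5 * (439/1814)^(1/-0.06) = 9.3007e+09 cycles

9.3007e+09 cycles


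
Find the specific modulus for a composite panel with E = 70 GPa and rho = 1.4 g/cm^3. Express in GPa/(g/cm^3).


Specific stiffness = E/rho = 70/1.4 = 50.0 GPa/(g/cm^3)

50.0 GPa/(g/cm^3)


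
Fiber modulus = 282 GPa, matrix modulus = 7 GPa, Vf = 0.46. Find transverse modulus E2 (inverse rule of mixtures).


1/E2 = Vf/Ef + (1-Vf)/Em = 0.46/282 + 0.54/7
E2 = 12.69 GPa

12.69 GPa


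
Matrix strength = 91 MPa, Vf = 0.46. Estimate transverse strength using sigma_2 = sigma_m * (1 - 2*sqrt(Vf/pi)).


factor = 1 - 2*sqrt(0.46/pi) = 0.2347
sigma_2 = 91 * 0.2347 = 21.36 MPa

21.36 MPa


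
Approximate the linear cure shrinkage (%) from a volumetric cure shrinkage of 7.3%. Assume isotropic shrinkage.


Linear shrinkage ≈ vol_shrink/3 = 7.3/3 = 2.433%

2.433%


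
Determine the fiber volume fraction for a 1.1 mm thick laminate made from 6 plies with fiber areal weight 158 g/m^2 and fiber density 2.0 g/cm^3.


Vf = n * FAW / (rho_f * h * 1000) = 6 * 158 / (2.0 * 1.1 * 1000) = 0.4309

0.4309


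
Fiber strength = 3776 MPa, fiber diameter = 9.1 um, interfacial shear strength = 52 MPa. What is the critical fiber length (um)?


Lc = sigma_f * d / (2 * tau_i) = 3776 * 9.1 / (2 * 52) = 330.4 um

330.4 um


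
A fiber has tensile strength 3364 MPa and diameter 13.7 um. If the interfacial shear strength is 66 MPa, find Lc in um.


Lc = sigma_f * d / (2 * tau_i) = 3364 * 13.7 / (2 * 66) = 349.1 um

349.1 um


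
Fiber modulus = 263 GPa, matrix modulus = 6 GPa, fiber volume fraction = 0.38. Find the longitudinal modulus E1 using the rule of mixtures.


E1 = Ef*Vf + Em*(1-Vf) = 263*0.38 + 6*0.62 = 103.66 GPa

103.66 GPa


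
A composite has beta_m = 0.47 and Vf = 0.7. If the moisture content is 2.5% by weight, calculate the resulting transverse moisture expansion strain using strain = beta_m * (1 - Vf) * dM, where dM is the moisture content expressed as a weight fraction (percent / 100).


dM = 2.5/100 = 0.025
strain = beta_m * (1-Vf) * dM = 0.47 * 0.3 * 0.025 = 0.003525

0.003525


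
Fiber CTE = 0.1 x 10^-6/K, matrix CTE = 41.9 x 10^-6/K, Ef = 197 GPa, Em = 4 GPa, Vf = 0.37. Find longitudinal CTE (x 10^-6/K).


E1 = Ef*Vf + Em*(1-Vf) = 75.41
alpha_1 = (alpha_f*Ef*Vf + alpha_m*Em*(1-Vf))/E1 = 1.5 x 10^-6/K

1.5 x 10^-6/K


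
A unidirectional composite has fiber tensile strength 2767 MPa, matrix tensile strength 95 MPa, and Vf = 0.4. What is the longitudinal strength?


sigma_1 = sigma_f*Vf + sigma_m*(1-Vf) = 2767*0.4 + 95*0.6 = 1163.8 MPa

1163.8 MPa


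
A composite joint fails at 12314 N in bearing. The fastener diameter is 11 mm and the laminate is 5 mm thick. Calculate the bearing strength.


sigma_br = F/(d*h) = 12314/(11*5) = 223.9 MPa

223.9 MPa


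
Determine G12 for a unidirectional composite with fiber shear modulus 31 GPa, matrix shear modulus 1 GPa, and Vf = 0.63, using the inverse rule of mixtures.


1/G12 = Vf/Gf + (1-Vf)/Gm = 0.63/31 + 0.37/1
G12 = 2.56 GPa

2.56 GPa


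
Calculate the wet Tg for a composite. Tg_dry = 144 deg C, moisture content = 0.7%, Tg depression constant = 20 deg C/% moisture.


Tg_wet = Tg_dry - k*moisture = 144 - 20*0.7 = 130.0 deg C

130.0 deg C


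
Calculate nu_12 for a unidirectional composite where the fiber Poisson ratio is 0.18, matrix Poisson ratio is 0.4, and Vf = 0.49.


nu_12 = nu_f*Vf + nu_m*(1-Vf) = 0.18*0.49 + 0.4*0.51 = 0.2922

0.2922


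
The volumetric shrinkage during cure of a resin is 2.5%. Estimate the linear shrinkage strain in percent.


Linear shrinkage ≈ vol_shrink/3 = 2.5/3 = 0.833%

0.833%


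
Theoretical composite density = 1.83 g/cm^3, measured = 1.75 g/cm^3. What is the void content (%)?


Void% = (rho_theo - rho_actual)/rho_theo * 100 = (1.83 - 1.75)/1.83 * 100 = 4.37%

4.37%


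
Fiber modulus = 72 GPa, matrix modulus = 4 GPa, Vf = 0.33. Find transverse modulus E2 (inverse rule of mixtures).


1/E2 = Vf/Ef + (1-Vf)/Em = 0.33/72 + 0.67/4
E2 = 5.81 GPa

5.81 GPa


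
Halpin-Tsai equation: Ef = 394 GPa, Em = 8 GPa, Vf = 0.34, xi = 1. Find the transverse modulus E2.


eta = (Ef/Em - 1)/(Ef/Em + xi) = (49.25 - 1)/(49.25 + 1) = 0.9602
E2 = Em*(1+xi*eta*Vf)/(1-eta*Vf) = 15.76 GPa

15.76 GPa


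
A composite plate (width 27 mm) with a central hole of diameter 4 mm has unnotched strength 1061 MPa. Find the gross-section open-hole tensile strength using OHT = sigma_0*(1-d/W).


OHT = sigma_0*(1-d/W) = 1061*(1-4/27) = 903.8 MPa

903.8 MPa


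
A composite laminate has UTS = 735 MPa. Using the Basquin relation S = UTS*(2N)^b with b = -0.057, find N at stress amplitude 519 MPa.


N = 0.5 * (S/UTS)^(1/b) = 0.5 * (519/735)^(1/-0.057) = 223.9741 cycles

223.9741 cycles


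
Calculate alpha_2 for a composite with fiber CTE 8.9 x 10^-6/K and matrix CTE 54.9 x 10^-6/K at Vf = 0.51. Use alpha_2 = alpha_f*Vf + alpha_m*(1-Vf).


alpha_2 = alpha_f*Vf + alpha_m*(1-Vf) = 8.9*0.51 + 54.9*0.49 = 31.4 x 10^-6/K

31.4 x 10^-6/K


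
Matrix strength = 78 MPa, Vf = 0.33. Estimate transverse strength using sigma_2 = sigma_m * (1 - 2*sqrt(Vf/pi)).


factor = 1 - 2*sqrt(0.33/pi) = 0.3518
sigma_2 = 78 * 0.3518 = 27.44 MPa

27.44 MPa


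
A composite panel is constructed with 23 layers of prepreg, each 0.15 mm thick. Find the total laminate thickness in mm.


h = n * t_ply = 23 * 0.15 = 3.45 mm

3.45 mm


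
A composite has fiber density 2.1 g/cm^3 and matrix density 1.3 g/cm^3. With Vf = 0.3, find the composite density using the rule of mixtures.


rho_c = rho_f*Vf + rho_m*(1-Vf) = 2.1*0.3 + 1.3*0.7 = 1.54 g/cm^3

1.54 g/cm^3


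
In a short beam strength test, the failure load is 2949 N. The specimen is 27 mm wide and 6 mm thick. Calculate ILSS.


ILSS = 3F/(4bh) = 3*2949/(4*27*6) = 13.65 MPa

13.65 MPa


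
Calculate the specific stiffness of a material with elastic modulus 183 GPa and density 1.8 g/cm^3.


Specific stiffness = E/rho = 183/1.8 = 101.7 GPa/(g/cm^3)

101.7 GPa/(g/cm^3)


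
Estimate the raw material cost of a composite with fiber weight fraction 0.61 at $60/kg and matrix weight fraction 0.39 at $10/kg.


Cost = cost_f*Wf + cost_m*Wm = 60*0.61 + 10*0.39 = $40.5/kg

$40.5/kg


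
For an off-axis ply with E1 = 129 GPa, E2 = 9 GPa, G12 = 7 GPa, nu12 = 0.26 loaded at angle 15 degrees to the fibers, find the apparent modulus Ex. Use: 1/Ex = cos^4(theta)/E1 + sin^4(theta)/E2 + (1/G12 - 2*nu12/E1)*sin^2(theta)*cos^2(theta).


cos^4(15) = 0.870513, sin^4(15) = 0.004487, sin^2(15)*cos^2(15) = 0.0625
1/G12 - 2*nu12/E1 = 1/7 - 2*0.26/129 = 0.138826 GPa^-1
1/Ex = 0.870513/129 + 0.004487/9 + 0.138826*0.0625 = 0.0159234 GPa^-1
Ex = 62.8 GPa

62.8 GPa


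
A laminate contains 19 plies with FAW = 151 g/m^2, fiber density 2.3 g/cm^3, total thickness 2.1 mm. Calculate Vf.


Vf = n * FAW / (rho_f * h * 1000) = 19 * 151 / (2.3 * 2.1 * 1000) = 0.594

0.594


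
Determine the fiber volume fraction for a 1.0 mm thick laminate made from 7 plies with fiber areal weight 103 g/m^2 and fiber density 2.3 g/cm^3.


Vf = n * FAW / (rho_f * h * 1000) = 7 * 103 / (2.3 * 1.0 * 1000) = 0.3135

0.3135


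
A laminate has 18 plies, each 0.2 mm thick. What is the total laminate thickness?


h = n * t_ply = 18 * 0.2 = 3.6 mm

3.6 mm


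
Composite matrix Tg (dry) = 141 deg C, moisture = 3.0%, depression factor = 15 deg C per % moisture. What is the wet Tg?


Tg_wet = Tg_dry - k*moisture = 141 - 15*3.0 = 96.0 deg C

96.0 deg C


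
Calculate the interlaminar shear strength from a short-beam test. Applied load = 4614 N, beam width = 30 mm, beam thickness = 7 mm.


ILSS = 3F/(4bh) = 3*4614/(4*30*7) = 16.48 MPa

16.48 MPa


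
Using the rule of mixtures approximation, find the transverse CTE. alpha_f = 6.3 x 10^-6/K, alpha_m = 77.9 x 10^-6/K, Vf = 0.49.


alpha_2 = alpha_f*Vf + alpha_m*(1-Vf) = 6.3*0.49 + 77.9*0.51 = 42.8 x 10^-6/K

42.8 x 10^-6/K


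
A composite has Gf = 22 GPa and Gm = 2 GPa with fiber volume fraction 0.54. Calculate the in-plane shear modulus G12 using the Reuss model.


1/G12 = Vf/Gf + (1-Vf)/Gm = 0.54/22 + 0.46/2
G12 = 3.93 GPa

3.93 GPa


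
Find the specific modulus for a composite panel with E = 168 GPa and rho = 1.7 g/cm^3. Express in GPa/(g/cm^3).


Specific stiffness = E/rho = 168/1.7 = 98.8 GPa/(g/cm^3)

98.8 GPa/(g/cm^3)


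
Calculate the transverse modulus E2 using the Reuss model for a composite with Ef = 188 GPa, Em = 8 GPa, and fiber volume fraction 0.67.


1/E2 = Vf/Ef + (1-Vf)/Em = 0.67/188 + 0.33/8
E2 = 22.31 GPa

22.31 GPa


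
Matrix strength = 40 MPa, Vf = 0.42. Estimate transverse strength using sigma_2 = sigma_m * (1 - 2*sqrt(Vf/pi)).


factor = 1 - 2*sqrt(0.42/pi) = 0.2687
sigma_2 = 40 * 0.2687 = 10.75 MPa

10.75 MPa


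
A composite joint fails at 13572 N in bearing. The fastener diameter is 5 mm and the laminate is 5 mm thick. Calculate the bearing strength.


sigma_br = F/(d*h) = 13572/(5*5) = 542.9 MPa

542.9 MPa


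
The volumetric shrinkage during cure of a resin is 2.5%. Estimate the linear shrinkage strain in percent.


Linear shrinkage ≈ vol_shrink/3 = 2.5/3 = 0.833%

0.833%


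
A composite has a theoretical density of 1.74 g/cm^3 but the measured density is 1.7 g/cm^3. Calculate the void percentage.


Void% = (rho_theo - rho_actual)/rho_theo * 100 = (1.74 - 1.7)/1.74 * 100 = 2.3%

2.3%


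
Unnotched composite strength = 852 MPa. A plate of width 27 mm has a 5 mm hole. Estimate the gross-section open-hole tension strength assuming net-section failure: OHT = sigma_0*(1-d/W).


OHT = sigma_0*(1-d/W) = 852*(1-5/27) = 694.2 MPa

694.2 MPa


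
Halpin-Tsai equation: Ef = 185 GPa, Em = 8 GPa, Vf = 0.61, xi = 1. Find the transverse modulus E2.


eta = (Ef/Em - 1)/(Ef/Em + xi) = (23.125 - 1)/(23.125 + 1) = 0.9171
E2 = Em*(1+xi*eta*Vf)/(1-eta*Vf) = 28.32 GPa

28.32 GPa


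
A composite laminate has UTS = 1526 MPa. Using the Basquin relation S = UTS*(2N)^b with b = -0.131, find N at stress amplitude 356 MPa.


N = 0.5 * (S/UTS)^(1/b) = 0.5 * (356/1526)^(1/-0.131) = 33434.5488 cycles

33434.5488 cycles


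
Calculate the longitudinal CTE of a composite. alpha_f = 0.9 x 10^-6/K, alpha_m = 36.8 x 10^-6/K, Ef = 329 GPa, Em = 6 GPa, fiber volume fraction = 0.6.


E1 = Ef*Vf + Em*(1-Vf) = 199.8
alpha_1 = (alpha_f*Ef*Vf + alpha_m*Em*(1-Vf))/E1 = 1.33 x 10^-6/K

1.33 x 10^-6/K


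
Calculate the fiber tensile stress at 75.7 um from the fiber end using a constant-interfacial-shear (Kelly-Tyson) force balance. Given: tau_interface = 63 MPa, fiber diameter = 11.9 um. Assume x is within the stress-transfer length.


Force balance: sigma_f * (pi*d^2/4) = tau * (pi*d) * x  ->  sigma_f = 4 * tau * x / d
sigma_f = 4 * 63 * 75.7 / 11.9 = 1603.1 MPa

1603.1 MPa


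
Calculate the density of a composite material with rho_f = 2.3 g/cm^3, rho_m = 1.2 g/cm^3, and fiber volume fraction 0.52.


rho_c = rho_f*Vf + rho_m*(1-Vf) = 2.3*0.52 + 1.2*0.48 = 1.772 g/cm^3

1.772 g/cm^3


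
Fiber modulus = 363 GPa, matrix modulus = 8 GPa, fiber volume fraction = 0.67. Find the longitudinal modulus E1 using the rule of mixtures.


E1 = Ef*Vf + Em*(1-Vf) = 363*0.67 + 8*0.33 = 245.85 GPa

245.85 GPa


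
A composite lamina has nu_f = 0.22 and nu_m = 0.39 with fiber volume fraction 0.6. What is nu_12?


nu_12 = nu_f*Vf + nu_m*(1-Vf) = 0.22*0.6 + 0.39*0.4 = 0.288

0.288


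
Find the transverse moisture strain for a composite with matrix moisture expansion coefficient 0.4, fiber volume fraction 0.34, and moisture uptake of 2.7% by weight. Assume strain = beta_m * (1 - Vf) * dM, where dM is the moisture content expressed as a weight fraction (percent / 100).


dM = 2.7/100 = 0.027
strain = beta_m * (1-Vf) * dM = 0.4 * 0.66 * 0.027 = 0.007128

0.007128


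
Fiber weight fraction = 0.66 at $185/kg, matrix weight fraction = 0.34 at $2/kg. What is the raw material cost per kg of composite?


Cost = cost_f*Wf + cost_m*Wm = 185*0.66 + 2*0.34 = $122.78/kg

$122.78/kg


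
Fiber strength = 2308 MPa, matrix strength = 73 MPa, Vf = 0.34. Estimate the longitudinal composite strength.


sigma_1 = sigma_f*Vf + sigma_m*(1-Vf) = 2308*0.34 + 73*0.66 = 832.9 MPa

832.9 MPa


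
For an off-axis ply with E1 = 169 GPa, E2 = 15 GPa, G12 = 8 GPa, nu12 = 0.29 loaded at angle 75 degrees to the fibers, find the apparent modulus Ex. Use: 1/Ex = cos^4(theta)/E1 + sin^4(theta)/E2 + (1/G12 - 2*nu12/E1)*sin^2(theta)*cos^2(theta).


cos^4(75) = 0.004487, sin^4(75) = 0.870513, sin^2(75)*cos^2(75) = 0.0625
1/G12 - 2*nu12/E1 = 1/8 - 2*0.29/169 = 0.121568 GPa^-1
1/Ex = 0.004487/169 + 0.870513/15 + 0.121568*0.0625 = 0.0656587 GPa^-1
Ex = 15.23 GPa

15.23 GPa


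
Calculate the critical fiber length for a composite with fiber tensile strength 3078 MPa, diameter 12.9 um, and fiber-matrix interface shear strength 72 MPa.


Lc = sigma_f * d / (2 * tau_i) = 3078 * 12.9 / (2 * 72) = 275.7 um

275.7 um


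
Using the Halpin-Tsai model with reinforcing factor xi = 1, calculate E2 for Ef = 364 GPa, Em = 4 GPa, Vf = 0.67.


eta = (Ef/Em - 1)/(Ef/Em + xi) = (91.0 - 1)/(91.0 + 1) = 0.9783
E2 = Em*(1+xi*eta*Vf)/(1-eta*Vf) = 19.22 GPa

19.22 GPa


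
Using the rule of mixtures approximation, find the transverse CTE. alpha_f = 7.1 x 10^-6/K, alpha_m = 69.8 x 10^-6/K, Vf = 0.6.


alpha_2 = alpha_f*Vf + alpha_m*(1-Vf) = 7.1*0.6 + 69.8*0.4 = 32.2 x 10^-6/K

32.2 x 10^-6/K


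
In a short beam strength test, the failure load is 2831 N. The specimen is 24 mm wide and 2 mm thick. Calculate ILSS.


ILSS = 3F/(4bh) = 3*2831/(4*24*2) = 44.23 MPa

44.23 MPa


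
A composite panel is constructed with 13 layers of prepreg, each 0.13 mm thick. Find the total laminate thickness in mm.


h = n * t_ply = 13 * 0.13 = 1.69 mm

1.69 mm


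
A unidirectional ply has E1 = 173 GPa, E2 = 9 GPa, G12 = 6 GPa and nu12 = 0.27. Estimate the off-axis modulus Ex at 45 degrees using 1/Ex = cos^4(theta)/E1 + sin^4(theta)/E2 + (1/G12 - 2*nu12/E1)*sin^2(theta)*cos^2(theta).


cos^4(45) = 0.25, sin^4(45) = 0.25, sin^2(45)*cos^2(45) = 0.25
1/G12 - 2*nu12/E1 = 1/6 - 2*0.27/173 = 0.163545 GPa^-1
1/Ex = 0.25/173 + 0.25/9 + 0.163545*0.25 = 0.0701092 GPa^-1
Ex = 14.26 GPa

14.26 GPa


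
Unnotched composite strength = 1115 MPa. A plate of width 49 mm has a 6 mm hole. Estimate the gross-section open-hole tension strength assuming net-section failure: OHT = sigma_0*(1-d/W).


OHT = sigma_0*(1-d/W) = 1115*(1-6/49) = 978.5 MPa

978.5 MPa


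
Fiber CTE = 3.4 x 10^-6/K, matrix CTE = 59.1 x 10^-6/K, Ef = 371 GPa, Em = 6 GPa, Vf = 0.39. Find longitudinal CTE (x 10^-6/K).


E1 = Ef*Vf + Em*(1-Vf) = 148.35
alpha_1 = (alpha_f*Ef*Vf + alpha_m*Em*(1-Vf))/E1 = 4.77 x 10^-6/K

4.77 x 10^-6/K


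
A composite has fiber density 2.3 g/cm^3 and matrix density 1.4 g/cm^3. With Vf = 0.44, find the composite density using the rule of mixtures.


rho_c = rho_f*Vf + rho_m*(1-Vf) = 2.3*0.44 + 1.4*0.56 = 1.796 g/cm^3

1.796 g/cm^3


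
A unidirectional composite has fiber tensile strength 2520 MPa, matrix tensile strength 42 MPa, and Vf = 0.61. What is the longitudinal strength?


sigma_1 = sigma_f*Vf + sigma_m*(1-Vf) = 2520*0.61 + 42*0.39 = 1553.6 MPa

1553.6 MPa


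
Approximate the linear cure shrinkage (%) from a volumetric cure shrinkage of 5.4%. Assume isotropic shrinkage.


Linear shrinkage ≈ vol_shrink/3 = 5.4/3 = 1.8%

1.8%


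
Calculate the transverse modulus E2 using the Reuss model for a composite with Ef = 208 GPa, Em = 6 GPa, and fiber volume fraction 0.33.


1/E2 = Vf/Ef + (1-Vf)/Em = 0.33/208 + 0.67/6
E2 = 8.83 GPa

8.83 GPa


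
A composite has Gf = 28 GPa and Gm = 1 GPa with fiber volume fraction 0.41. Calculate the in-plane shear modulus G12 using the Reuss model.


1/G12 = Vf/Gf + (1-Vf)/Gm = 0.41/28 + 0.59/1
G12 = 1.65 GPa

1.65 GPa


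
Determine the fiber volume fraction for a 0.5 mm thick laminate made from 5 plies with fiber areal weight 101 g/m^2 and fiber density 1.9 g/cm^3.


Vf = n * FAW / (rho_f * h * 1000) = 5 * 101 / (1.9 * 0.5 * 1000) = 0.5316

0.5316


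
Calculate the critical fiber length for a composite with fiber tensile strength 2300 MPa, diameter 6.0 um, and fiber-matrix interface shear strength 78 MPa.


Lc = sigma_f * d / (2 * tau_i) = 2300 * 6.0 / (2 * 78) = 88.5 um

88.5 um


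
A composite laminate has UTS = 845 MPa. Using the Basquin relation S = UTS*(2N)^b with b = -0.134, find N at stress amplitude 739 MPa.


N = 0.5 * (S/UTS)^(1/b) = 0.5 * (739/845)^(1/-0.134) = 1.3595 cycles

1.3595 cycles


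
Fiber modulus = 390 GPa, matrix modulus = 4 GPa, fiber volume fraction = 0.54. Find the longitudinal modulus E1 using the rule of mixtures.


E1 = Ef*Vf + Em*(1-Vf) = 390*0.54 + 4*0.46 = 212.44 GPa

212.44 GPa


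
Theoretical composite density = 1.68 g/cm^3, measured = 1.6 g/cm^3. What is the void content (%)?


Void% = (rho_theo - rho_actual)/rho_theo * 100 = (1.68 - 1.6)/1.68 * 100 = 4.76%

4.76%


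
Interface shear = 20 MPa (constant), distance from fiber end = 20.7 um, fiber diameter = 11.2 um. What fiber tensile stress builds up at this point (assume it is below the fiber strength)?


Force balance: sigma_f * (pi*d^2/4) = tau * (pi*d) * x  ->  sigma_f = 4 * tau * x / d
sigma_f = 4 * 20 * 20.7 / 11.2 = 147.9 MPa

147.9 MPa


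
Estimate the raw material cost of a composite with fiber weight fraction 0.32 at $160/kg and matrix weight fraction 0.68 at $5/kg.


Cost = cost_f*Wf + cost_m*Wm = 160*0.32 + 5*0.68 = $54.6/kg

$54.6/kg


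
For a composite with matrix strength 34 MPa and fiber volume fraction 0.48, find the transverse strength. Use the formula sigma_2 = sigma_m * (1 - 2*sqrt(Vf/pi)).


factor = 1 - 2*sqrt(0.48/pi) = 0.2182
sigma_2 = 34 * 0.2182 = 7.42 MPa

7.42 MPa


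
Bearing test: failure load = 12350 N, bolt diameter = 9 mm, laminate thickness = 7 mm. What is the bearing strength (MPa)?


sigma_br = F/(d*h) = 12350/(9*7) = 196.0 MPa

196.0 MPa


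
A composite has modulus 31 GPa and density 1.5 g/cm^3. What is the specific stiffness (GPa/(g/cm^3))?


Specific stiffness = E/rho = 31/1.5 = 20.7 GPa/(g/cm^3)

20.7 GPa/(g/cm^3)


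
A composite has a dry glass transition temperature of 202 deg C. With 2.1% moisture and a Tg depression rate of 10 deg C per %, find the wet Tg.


Tg_wet = Tg_dry - k*moisture = 202 - 10*2.1 = 181.0 deg C

181.0 deg C


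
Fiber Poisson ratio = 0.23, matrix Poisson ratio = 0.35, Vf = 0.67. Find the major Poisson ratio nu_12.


nu_12 = nu_f*Vf + nu_m*(1-Vf) = 0.23*0.67 + 0.35*0.33 = 0.2696

0.2696


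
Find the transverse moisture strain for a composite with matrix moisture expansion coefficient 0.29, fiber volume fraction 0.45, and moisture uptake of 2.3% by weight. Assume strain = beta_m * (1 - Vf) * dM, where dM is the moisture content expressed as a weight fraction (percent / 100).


dM = 2.3/100 = 0.023
strain = beta_m * (1-Vf) * dM = 0.29 * 0.55 * 0.023 = 0.0036685

0.0036685


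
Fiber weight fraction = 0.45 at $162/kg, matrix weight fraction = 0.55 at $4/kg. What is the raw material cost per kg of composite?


Cost = cost_f*Wf + cost_m*Wm = 162*0.45 + 4*0.55 = $75.1/kg

$75.1/kg


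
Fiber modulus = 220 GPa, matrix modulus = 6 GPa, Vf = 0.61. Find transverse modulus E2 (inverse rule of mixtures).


1/E2 = Vf/Ef + (1-Vf)/Em = 0.61/220 + 0.39/6
E2 = 14.76 GPa

14.76 GPa


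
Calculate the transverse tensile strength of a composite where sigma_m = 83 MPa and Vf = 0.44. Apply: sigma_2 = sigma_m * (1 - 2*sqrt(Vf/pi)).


factor = 1 - 2*sqrt(0.44/pi) = 0.2515
sigma_2 = 83 * 0.2515 = 20.88 MPa

20.88 MPa


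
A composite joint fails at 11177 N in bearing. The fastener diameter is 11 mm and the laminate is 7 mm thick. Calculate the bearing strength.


sigma_br = F/(d*h) = 11177/(11*7) = 145.2 MPa

145.2 MPa


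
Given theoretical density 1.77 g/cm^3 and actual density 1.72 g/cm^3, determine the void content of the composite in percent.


Void% = (rho_theo - rho_actual)/rho_theo * 100 = (1.77 - 1.72)/1.77 * 100 = 2.82%

2.82%


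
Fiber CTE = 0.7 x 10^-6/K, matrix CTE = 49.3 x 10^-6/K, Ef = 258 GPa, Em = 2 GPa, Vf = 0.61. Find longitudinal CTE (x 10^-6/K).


E1 = Ef*Vf + Em*(1-Vf) = 158.16
alpha_1 = (alpha_f*Ef*Vf + alpha_m*Em*(1-Vf))/E1 = 0.94 x 10^-6/K

0.94 x 10^-6/K


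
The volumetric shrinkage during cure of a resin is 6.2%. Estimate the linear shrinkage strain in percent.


Linear shrinkage ≈ vol_shrink/3 = 6.2/3 = 2.067%

2.067%


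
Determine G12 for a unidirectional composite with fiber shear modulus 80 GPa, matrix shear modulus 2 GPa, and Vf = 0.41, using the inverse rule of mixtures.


1/G12 = Vf/Gf + (1-Vf)/Gm = 0.41/80 + 0.59/2
G12 = 3.33 GPa

3.33 GPa


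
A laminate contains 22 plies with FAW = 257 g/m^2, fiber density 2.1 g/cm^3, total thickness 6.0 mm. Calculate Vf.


Vf = n * FAW / (rho_f * h * 1000) = 22 * 257 / (2.1 * 6.0 * 1000) = 0.4487

0.4487


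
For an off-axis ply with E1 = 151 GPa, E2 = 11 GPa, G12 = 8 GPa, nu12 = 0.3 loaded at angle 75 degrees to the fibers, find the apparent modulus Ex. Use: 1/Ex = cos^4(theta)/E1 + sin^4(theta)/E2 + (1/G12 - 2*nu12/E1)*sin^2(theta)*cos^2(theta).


cos^4(75) = 0.004487, sin^4(75) = 0.870513, sin^2(75)*cos^2(75) = 0.0625
1/G12 - 2*nu12/E1 = 1/8 - 2*0.3/151 = 0.121026 GPa^-1
1/Ex = 0.004487/151 + 0.870513/11 + 0.121026*0.0625 = 0.0867314 GPa^-1
Ex = 11.53 GPa

11.53 GPa


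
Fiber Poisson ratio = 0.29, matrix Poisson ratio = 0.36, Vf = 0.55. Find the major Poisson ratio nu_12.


nu_12 = nu_f*Vf + nu_m*(1-Vf) = 0.29*0.55 + 0.36*0.45 = 0.3215

0.3215


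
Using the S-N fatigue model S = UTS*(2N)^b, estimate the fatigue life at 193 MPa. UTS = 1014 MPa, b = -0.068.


N = 0.5 * (S/UTS)^(1/b) = 0.5 * (193/1014)^(1/-0.068) = 1.9691e+10 cycles

1.9691e+10 cycles


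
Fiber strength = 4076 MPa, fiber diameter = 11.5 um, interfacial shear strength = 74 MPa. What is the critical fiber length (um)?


Lc = sigma_f * d / (2 * tau_i) = 4076 * 11.5 / (2 * 74) = 316.7 um

316.7 um


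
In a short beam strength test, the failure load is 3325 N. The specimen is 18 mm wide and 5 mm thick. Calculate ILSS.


ILSS = 3F/(4bh) = 3*3325/(4*18*5) = 27.71 MPa

27.71 MPa


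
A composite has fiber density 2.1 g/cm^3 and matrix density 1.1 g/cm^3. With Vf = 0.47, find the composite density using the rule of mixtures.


rho_c = rho_f*Vf + rho_m*(1-Vf) = 2.1*0.47 + 1.1*0.53 = 1.57 g/cm^3

1.57 g/cm^3


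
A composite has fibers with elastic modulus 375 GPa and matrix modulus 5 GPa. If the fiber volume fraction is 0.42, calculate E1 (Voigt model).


E1 = Ef*Vf + Em*(1-Vf) = 375*0.42 + 5*0.58 = 160.4 GPa

160.4 GPa


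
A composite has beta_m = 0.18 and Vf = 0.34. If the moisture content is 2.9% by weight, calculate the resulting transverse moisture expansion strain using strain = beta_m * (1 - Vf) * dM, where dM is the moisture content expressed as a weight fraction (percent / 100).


dM = 2.9/100 = 0.029
strain = beta_m * (1-Vf) * dM = 0.18 * 0.66 * 0.029 = 0.0034452

0.0034452


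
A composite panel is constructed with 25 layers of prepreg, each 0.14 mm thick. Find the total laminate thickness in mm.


h = n * t_ply = 25 * 0.14 = 3.5 mm

3.5 mm


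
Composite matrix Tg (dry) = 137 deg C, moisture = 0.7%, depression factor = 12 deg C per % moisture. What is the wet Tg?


Tg_wet = Tg_dry - k*moisture = 137 - 12*0.7 = 128.6 deg C

128.6 deg C


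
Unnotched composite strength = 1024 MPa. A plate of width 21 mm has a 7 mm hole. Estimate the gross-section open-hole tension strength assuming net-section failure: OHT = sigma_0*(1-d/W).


OHT = sigma_0*(1-d/W) = 1024*(1-7/21) = 682.7 MPa

682.7 MPa


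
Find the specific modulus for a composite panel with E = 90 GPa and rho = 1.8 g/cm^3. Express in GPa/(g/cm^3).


Specific stiffness = E/rho = 90/1.8 = 50.0 GPa/(g/cm^3)

50.0 GPa/(g/cm^3)


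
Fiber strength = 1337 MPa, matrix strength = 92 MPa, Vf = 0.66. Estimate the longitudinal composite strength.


sigma_1 = sigma_f*Vf + sigma_m*(1-Vf) = 1337*0.66 + 92*0.34 = 913.7 MPa

913.7 MPa


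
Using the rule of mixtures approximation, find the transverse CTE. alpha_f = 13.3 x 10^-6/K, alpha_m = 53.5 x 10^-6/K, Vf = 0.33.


alpha_2 = alpha_f*Vf + alpha_m*(1-Vf) = 13.3*0.33 + 53.5*0.67 = 40.2 x 10^-6/K

40.2 x 10^-6/K


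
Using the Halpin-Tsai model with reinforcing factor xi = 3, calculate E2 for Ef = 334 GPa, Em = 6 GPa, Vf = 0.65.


eta = (Ef/Em - 1)/(Ef/Em + xi) = (55.6667 - 1)/(55.6667 + 3) = 0.9318
E2 = Em*(1+xi*eta*Vf)/(1-eta*Vf) = 42.86 GPa

42.86 GPa


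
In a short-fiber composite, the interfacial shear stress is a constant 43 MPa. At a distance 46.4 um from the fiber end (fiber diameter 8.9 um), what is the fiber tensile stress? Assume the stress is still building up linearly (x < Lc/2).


Force balance: sigma_f * (pi*d^2/4) = tau * (pi*d) * x  ->  sigma_f = 4 * tau * x / d
sigma_f = 4 * 43 * 46.4 / 8.9 = 896.7 MPa

896.7 MPa


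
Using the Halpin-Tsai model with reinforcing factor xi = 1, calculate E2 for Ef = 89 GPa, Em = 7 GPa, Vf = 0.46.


eta = (Ef/Em - 1)/(Ef/Em + xi) = (12.7143 - 1)/(12.7143 + 1) = 0.8542
E2 = Em*(1+xi*eta*Vf)/(1-eta*Vf) = 16.06 GPa

16.06 GPa


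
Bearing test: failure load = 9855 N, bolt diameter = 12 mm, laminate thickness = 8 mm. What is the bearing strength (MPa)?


sigma_br = F/(d*h) = 9855/(12*8) = 102.7 MPa

102.7 MPa


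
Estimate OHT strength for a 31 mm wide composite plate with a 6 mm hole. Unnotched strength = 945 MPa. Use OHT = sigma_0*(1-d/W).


OHT = sigma_0*(1-d/W) = 945*(1-6/31) = 762.1 MPa

762.1 MPa


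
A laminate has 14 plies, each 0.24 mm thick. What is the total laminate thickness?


h = n * t_ply = 14 * 0.24 = 3.36 mm

3.36 mm


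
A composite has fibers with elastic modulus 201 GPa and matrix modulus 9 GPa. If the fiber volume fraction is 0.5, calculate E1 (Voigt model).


E1 = Ef*Vf + Em*(1-Vf) = 201*0.5 + 9*0.5 = 105.0 GPa

105.0 GPa


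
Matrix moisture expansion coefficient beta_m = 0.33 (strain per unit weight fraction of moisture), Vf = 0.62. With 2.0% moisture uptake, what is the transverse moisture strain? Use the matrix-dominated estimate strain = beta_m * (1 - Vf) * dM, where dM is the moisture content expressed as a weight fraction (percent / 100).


dM = 2.0/100 = 0.02
strain = beta_m * (1-Vf) * dM = 0.33 * 0.38 * 0.02 = 0.002508

0.002508


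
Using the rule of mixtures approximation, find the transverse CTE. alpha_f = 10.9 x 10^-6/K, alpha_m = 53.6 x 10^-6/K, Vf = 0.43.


alpha_2 = alpha_f*Vf + alpha_m*(1-Vf) = 10.9*0.43 + 53.6*0.57 = 35.2 x 10^-6/K

35.2 x 10^-6/K


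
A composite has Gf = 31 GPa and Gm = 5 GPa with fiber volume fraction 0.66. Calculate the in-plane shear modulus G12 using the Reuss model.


1/G12 = Vf/Gf + (1-Vf)/Gm = 0.66/31 + 0.34/5
G12 = 11.2 GPa

11.2 GPa


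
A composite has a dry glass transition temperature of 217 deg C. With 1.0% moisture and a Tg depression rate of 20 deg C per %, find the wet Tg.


Tg_wet = Tg_dry - k*moisture = 217 - 20*1.0 = 197.0 deg C

197.0 deg C


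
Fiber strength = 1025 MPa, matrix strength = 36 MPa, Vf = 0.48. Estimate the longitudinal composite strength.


sigma_1 = sigma_f*Vf + sigma_m*(1-Vf) = 1025*0.48 + 36*0.52 = 510.7 MPa

510.7 MPa


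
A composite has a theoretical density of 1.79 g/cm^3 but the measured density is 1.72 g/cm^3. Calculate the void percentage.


Void% = (rho_theo - rho_actual)/rho_theo * 100 = (1.79 - 1.72)/1.79 * 100 = 3.91%

3.91%


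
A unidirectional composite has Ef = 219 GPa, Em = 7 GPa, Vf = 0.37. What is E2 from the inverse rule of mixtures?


1/E2 = Vf/Ef + (1-Vf)/Em = 0.37/219 + 0.63/7
E2 = 10.91 GPa

10.91 GPa


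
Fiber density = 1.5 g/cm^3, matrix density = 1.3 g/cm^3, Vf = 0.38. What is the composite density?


rho_c = rho_f*Vf + rho_m*(1-Vf) = 1.5*0.38 + 1.3*0.62 = 1.376 g/cm^3

1.376 g/cm^3


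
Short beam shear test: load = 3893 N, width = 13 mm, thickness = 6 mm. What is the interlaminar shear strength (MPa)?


ILSS = 3F/(4bh) = 3*3893/(4*13*6) = 37.43 MPa

37.43 MPa


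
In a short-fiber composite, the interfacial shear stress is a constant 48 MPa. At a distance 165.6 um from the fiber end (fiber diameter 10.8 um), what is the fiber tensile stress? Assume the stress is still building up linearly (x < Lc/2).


Force balance: sigma_f * (pi*d^2/4) = tau * (pi*d) * x  ->  sigma_f = 4 * tau * x / d
sigma_f = 4 * 48 * 165.6 / 10.8 = 2944.0 MPa

2944.0 MPa


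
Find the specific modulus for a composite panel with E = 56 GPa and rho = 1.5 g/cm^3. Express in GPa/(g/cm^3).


Specific stiffness = E/rho = 56/1.5 = 37.3 GPa/(g/cm^3)

37.3 GPa/(g/cm^3)


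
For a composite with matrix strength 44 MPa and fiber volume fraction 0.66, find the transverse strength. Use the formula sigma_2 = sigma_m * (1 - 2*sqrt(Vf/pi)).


factor = 1 - 2*sqrt(0.66/pi) = 0.0833
sigma_2 = 44 * 0.0833 = 3.67 MPa

3.67 MPa


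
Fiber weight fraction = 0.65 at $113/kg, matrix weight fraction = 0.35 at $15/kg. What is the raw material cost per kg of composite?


Cost = cost_f*Wf + cost_m*Wm = 113*0.65 + 15*0.35 = $78.7/kg

$78.7/kg


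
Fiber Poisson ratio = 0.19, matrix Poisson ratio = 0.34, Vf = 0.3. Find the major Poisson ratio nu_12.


nu_12 = nu_f*Vf + nu_m*(1-Vf) = 0.19*0.3 + 0.34*0.7 = 0.295

0.295


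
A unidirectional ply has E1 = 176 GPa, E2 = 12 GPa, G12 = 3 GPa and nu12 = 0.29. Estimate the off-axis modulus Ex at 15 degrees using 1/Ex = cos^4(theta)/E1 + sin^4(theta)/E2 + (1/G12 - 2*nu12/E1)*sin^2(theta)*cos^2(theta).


cos^4(15) = 0.870513, sin^4(15) = 0.004487, sin^2(15)*cos^2(15) = 0.0625
1/G12 - 2*nu12/E1 = 1/3 - 2*0.29/176 = 0.330038 GPa^-1
1/Ex = 0.870513/176 + 0.004487/12 + 0.330038*0.0625 = 0.0259474 GPa^-1
Ex = 38.54 GPa

38.54 GPa


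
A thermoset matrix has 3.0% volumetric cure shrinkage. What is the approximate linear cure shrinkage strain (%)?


Linear shrinkage ≈ vol_shrink/3 = 3.0/3 = 1.0%

1.0%


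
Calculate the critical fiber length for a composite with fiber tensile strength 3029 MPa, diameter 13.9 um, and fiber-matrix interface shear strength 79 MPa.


Lc = sigma_f * d / (2 * tau_i) = 3029 * 13.9 / (2 * 79) = 266.5 um

266.5 um


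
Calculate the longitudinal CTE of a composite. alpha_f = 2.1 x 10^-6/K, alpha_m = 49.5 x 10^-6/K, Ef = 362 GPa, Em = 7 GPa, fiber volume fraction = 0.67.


E1 = Ef*Vf + Em*(1-Vf) = 244.85
alpha_1 = (alpha_f*Ef*Vf + alpha_m*Em*(1-Vf))/E1 = 2.55 x 10^-6/K

2.55 x 10^-6/K


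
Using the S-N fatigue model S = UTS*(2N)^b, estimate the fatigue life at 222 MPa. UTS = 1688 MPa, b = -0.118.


N = 0.5 * (S/UTS)^(1/b) = 0.5 * (222/1688)^(1/-0.118) = 1.4630e+07 cycles

1.4630e+07 cycles


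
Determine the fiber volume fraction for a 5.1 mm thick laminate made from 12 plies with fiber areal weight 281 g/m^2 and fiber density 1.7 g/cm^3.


Vf = n * FAW / (rho_f * h * 1000) = 12 * 281 / (1.7 * 5.1 * 1000) = 0.3889

0.3889


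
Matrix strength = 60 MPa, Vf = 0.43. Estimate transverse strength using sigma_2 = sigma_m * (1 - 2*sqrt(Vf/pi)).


factor = 1 - 2*sqrt(0.43/pi) = 0.2601
sigma_2 = 60 * 0.2601 = 15.6 MPa

15.6 MPa


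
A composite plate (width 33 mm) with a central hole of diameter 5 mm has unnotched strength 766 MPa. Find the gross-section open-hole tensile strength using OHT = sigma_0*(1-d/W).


OHT = sigma_0*(1-d/W) = 766*(1-5/33) = 649.9 MPa

649.9 MPa


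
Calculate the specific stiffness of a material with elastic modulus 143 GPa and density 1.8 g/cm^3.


Specific stiffness = E/rho = 143/1.8 = 79.4 GPa/(g/cm^3)

79.4 GPa/(g/cm^3)


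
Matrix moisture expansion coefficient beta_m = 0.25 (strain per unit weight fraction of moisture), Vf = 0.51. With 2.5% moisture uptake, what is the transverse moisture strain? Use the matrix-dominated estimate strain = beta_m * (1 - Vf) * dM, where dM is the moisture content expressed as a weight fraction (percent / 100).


dM = 2.5/100 = 0.025
strain = beta_m * (1-Vf) * dM = 0.25 * 0.49 * 0.025 = 0.0030625

0.0030625


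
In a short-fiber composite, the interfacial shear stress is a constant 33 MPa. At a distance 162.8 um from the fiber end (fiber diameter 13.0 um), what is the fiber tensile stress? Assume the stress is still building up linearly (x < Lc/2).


Force balance: sigma_f * (pi*d^2/4) = tau * (pi*d) * x  ->  sigma_f = 4 * tau * x / d
sigma_f = 4 * 33 * 162.8 / 13.0 = 1653.0 MPa

1653.0 MPa


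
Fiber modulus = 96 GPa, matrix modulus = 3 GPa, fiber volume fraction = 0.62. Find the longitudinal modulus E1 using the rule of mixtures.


E1 = Ef*Vf + Em*(1-Vf) = 96*0.62 + 3*0.38 = 60.66 GPa

60.66 GPa


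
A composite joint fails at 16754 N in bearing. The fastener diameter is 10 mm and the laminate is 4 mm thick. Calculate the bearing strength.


sigma_br = F/(d*h) = 16754/(10*4) = 418.9 MPa

418.9 MPa


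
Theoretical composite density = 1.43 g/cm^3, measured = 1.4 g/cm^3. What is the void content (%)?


Void% = (rho_theo - rho_actual)/rho_theo * 100 = (1.43 - 1.4)/1.43 * 100 = 2.1%

2.1%


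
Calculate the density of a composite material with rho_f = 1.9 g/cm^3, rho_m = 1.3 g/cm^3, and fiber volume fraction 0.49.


rho_c = rho_f*Vf + rho_m*(1-Vf) = 1.9*0.49 + 1.3*0.51 = 1.594 g/cm^3

1.594 g/cm^3


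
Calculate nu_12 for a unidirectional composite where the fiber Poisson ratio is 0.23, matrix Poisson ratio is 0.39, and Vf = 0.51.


nu_12 = nu_f*Vf + nu_m*(1-Vf) = 0.23*0.51 + 0.39*0.49 = 0.3084

0.3084


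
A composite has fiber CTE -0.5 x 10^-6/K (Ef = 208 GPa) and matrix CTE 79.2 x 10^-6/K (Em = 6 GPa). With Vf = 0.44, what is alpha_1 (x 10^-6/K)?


E1 = Ef*Vf + Em*(1-Vf) = 94.88
alpha_1 = (alpha_f*Ef*Vf + alpha_m*Em*(1-Vf))/E1 = 2.32 x 10^-6/K

2.32 x 10^-6/K


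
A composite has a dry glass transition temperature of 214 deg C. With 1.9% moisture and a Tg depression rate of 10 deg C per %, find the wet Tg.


Tg_wet = Tg_dry - k*moisture = 214 - 10*1.9 = 195.0 deg C

195.0 deg C


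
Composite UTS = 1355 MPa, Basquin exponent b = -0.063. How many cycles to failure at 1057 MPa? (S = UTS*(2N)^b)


N = 0.5 * (S/UTS)^(1/b) = 0.5 * (1057/1355)^(1/-0.063) = 25.7693 cycles

25.7693 cycles


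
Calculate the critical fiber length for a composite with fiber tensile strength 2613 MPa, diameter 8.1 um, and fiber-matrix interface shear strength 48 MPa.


Lc = sigma_f * d / (2 * tau_i) = 2613 * 8.1 / (2 * 48) = 220.5 um

220.5 um


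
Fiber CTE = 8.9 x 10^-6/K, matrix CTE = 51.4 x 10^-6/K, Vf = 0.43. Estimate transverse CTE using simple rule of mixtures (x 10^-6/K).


alpha_2 = alpha_f*Vf + alpha_m*(1-Vf) = 8.9*0.43 + 51.4*0.57 = 33.1 x 10^-6/K

33.1 x 10^-6/K


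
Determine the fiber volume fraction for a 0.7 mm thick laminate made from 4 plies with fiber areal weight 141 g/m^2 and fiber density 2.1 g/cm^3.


Vf = n * FAW / (rho_f * h * 1000) = 4 * 141 / (2.1 * 0.7 * 1000) = 0.3837

0.3837


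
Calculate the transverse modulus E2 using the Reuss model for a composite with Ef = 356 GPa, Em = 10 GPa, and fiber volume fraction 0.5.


1/E2 = Vf/Ef + (1-Vf)/Em = 0.5/356 + 0.5/10
E2 = 19.45 GPa

19.45 GPa


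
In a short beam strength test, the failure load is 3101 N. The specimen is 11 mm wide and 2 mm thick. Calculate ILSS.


ILSS = 3F/(4bh) = 3*3101/(4*11*2) = 105.72 MPa

105.72 MPa


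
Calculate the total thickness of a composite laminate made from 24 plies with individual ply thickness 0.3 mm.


h = n * t_ply = 24 * 0.3 = 7.2 mm

7.2 mm


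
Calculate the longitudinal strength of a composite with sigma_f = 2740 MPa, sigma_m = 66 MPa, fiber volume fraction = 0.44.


sigma_1 = sigma_f*Vf + sigma_m*(1-Vf) = 2740*0.44 + 66*0.56 = 1242.6 MPa

1242.6 MPa


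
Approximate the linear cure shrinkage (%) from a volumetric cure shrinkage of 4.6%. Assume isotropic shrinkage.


Linear shrinkage ≈ vol_shrink/3 = 4.6/3 = 1.533%

1.533%


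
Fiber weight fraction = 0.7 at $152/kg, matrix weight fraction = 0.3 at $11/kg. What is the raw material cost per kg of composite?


Cost = cost_f*Wf + cost_m*Wm = 152*0.7 + 11*0.3 = $109.7/kg

$109.7/kg


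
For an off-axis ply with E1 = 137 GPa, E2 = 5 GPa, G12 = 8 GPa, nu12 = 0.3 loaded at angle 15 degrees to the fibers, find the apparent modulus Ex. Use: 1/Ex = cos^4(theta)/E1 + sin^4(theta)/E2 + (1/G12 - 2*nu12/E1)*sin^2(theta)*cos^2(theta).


cos^4(15) = 0.870513, sin^4(15) = 0.004487, sin^2(15)*cos^2(15) = 0.0625
1/G12 - 2*nu12/E1 = 1/8 - 2*0.3/137 = 0.12062 GPa^-1
1/Ex = 0.870513/137 + 0.004487/5 + 0.12062*0.0625 = 0.0147903 GPa^-1
Ex = 67.61 GPa

67.61 GPa


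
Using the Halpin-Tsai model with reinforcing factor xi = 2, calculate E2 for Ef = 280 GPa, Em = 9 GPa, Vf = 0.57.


eta = (Ef/Em - 1)/(Ef/Em + xi) = (31.1111 - 1)/(31.1111 + 2) = 0.9094
E2 = Em*(1+xi*eta*Vf)/(1-eta*Vf) = 38.06 GPa

38.06 GPa


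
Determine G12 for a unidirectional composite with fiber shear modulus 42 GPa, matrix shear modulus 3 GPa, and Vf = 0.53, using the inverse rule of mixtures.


1/G12 = Vf/Gf + (1-Vf)/Gm = 0.53/42 + 0.47/3
G12 = 5.91 GPa

5.91 GPa


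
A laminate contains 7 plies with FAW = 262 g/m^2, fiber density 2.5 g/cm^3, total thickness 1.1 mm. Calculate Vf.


Vf = n * FAW / (rho_f * h * 1000) = 7 * 262 / (2.5 * 1.1 * 1000) = 0.6669

0.6669


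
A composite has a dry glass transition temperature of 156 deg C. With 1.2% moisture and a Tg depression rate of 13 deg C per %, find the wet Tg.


Tg_wet = Tg_dry - k*moisture = 156 - 13*1.2 = 140.4 deg C

140.4 deg C


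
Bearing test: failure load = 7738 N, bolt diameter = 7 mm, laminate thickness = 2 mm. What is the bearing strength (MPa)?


sigma_br = F/(d*h) = 7738/(7*2) = 552.7 MPa

552.7 MPa


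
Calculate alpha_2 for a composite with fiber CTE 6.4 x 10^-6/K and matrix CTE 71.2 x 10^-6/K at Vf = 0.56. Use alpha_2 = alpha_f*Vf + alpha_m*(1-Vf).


alpha_2 = alpha_f*Vf + alpha_m*(1-Vf) = 6.4*0.56 + 71.2*0.44 = 34.9 x 10^-6/K

34.9 x 10^-6/K


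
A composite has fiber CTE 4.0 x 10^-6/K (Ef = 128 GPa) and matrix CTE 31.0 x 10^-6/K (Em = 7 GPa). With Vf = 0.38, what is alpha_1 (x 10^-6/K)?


E1 = Ef*Vf + Em*(1-Vf) = 52.98
alpha_1 = (alpha_f*Ef*Vf + alpha_m*Em*(1-Vf))/E1 = 6.21 x 10^-6/K

6.21 x 10^-6/K


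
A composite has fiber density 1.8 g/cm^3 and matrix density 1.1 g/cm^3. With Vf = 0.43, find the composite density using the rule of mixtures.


rho_c = rho_f*Vf + rho_m*(1-Vf) = 1.8*0.43 + 1.1*0.57 = 1.401 g/cm^3

1.401 g/cm^3


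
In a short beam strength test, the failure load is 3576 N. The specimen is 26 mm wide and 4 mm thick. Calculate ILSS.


ILSS = 3F/(4bh) = 3*3576/(4*26*4) = 25.79 MPa

25.79 MPa


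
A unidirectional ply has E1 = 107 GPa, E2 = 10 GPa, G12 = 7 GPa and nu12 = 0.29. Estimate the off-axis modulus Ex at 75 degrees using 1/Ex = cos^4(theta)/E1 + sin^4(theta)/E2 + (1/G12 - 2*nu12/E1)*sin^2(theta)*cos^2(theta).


cos^4(75) = 0.004487, sin^4(75) = 0.870513, sin^2(75)*cos^2(75) = 0.0625
1/G12 - 2*nu12/E1 = 1/7 - 2*0.29/107 = 0.137437 GPa^-1
1/Ex = 0.004487/107 + 0.870513/10 + 0.137437*0.0625 = 0.095683 GPa^-1
Ex = 10.45 GPa

10.45 GPa


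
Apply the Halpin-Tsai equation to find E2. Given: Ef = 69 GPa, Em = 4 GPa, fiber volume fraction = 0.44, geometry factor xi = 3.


eta = (Ef/Em - 1)/(Ef/Em + xi) = (17.25 - 1)/(17.25 + 3) = 0.8025
E2 = Em*(1+xi*eta*Vf)/(1-eta*Vf) = 12.73 GPa

12.73 GPa
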